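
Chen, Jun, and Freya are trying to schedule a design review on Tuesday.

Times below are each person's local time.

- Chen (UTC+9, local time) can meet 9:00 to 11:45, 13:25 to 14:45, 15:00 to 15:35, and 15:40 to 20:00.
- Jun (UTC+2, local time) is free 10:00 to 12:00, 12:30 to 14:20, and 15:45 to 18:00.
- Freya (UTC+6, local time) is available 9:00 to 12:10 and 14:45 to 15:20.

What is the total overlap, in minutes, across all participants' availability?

35 minutes

Chen → UTC: 00:00–02:45, 04:25–05:45, 06:00–06:35, 06:40–11:00.
Jun → UTC: 08:00–10:00, 10:30–12:20, 13:45–16:00.
Freya → UTC: 03:00–06:10, 08:45–09:20.
Chen ∩ Jun: 08:00–10:00, 10:30–11:00.
Chen ∩ Jun ∩ Freya: 08:45–09:20.
Total common minutes: 35.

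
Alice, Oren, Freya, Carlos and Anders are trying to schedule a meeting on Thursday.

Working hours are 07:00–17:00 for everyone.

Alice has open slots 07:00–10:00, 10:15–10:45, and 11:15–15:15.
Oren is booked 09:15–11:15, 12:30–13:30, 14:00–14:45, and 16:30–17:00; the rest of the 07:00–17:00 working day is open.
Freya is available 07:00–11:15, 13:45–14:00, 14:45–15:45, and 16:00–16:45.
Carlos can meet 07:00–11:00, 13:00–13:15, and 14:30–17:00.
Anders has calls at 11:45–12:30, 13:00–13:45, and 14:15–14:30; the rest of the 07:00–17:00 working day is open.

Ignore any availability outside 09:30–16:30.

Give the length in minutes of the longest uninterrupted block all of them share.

30 minutes

Oren free within 07:00–17:00: 07:00–09:15, 11:15–12:30, 13:30–14:00, 14:45–16:30.
Anders free within 07:00–17:00: 07:00–11:45, 12:30–13:00, 13:45–14:15, 14:30–17:00.
Alice ∩ Oren: 07:00–09:15, 11:15–12:30, 13:30–14:00, 14:45–15:15.
Alice ∩ Oren ∩ Freya: 07:00–09:15, 13:45–14:00, 14:45–15:15.
Alice ∩ Oren ∩ Freya ∩ Carlos: 07:00–09:15, 14:45–15:15.
Alice ∩ Oren ∩ Freya ∩ Carlos ∩ Anders: 07:00–09:15, 14:45–15:15.
Restricted to 09:30–16:30: 14:45–15:15.
Single common window of 30 minutes.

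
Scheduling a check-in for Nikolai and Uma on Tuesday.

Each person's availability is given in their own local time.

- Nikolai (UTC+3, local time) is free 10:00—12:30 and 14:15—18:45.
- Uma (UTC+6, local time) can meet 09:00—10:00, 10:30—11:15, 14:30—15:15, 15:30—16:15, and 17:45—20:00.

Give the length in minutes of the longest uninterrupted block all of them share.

Nikolai → UTC: 07:00–09:30, 11:15–15:45.
Uma → UTC: 03:00–04:00, 04:30–05:15, 08:30–09:15, 09:30–10:15, 11:45–14:00.
Nikolai ∩ Uma: 08:30–09:15, 11:45–14:00.
Common window lengths: 45, 135 min; longest is 135.

135 minutes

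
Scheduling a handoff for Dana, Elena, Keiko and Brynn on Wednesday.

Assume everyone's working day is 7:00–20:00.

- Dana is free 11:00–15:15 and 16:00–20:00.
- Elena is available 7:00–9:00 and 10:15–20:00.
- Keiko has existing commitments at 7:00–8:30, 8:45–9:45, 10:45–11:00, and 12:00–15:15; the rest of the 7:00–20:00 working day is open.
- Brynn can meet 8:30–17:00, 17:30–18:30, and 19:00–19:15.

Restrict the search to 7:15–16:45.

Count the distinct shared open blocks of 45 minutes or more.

Keiko free within 07:00–20:00: 08:30–08:45, 09:45–10:45, 11:00–12:00, 15:15–20:00.
Dana ∩ Elena: 11:00–15:15, 16:00–20:00.
Dana ∩ Elena ∩ Keiko: 11:00–12:00, 16:00–20:00.
Dana ∩ Elena ∩ Keiko ∩ Brynn: 11:00–12:00, 16:00–17:00, 17:30–18:30, 19:00–19:15.
Restricted to 07:15–16:45: 11:00–12:00, 16:00–16:45.
Windows ≥ 45 min: 11:00–12:00, 16:00–16:45.
That's 2 windows.

2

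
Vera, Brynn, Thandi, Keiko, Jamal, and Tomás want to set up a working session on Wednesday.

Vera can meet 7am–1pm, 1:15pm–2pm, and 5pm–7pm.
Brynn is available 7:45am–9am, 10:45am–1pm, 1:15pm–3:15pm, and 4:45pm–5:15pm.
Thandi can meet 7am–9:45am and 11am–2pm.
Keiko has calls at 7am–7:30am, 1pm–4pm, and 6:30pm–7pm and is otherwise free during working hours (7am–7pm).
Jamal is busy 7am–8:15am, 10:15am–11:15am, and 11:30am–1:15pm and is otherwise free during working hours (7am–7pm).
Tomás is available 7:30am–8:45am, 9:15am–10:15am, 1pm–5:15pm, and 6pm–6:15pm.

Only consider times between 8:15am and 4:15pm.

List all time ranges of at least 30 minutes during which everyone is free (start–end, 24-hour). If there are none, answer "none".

08:15–08:45

Keiko free within 07:00–19:00: 07:30–13:00, 16:00–18:30.
Jamal free within 07:00–19:00: 08:15–10:15, 11:15–11:30, 13:15–19:00.
Vera ∩ Brynn: 07:45–09:00, 10:45–13:00, 13:15–14:00, 17:00–17:15.
Vera ∩ Brynn ∩ Thandi: 07:45–09:00, 11:00–13:00, 13:15–14:00.
Vera ∩ Brynn ∩ Thandi ∩ Keiko: 07:45–09:00, 11:00–13:00.
Vera ∩ Brynn ∩ Thandi ∩ Keiko ∩ Jamal: 08:15–09:00, 11:15–11:30.
Vera ∩ Brynn ∩ Thandi ∩ Keiko ∩ Jamal ∩ Tomás: 08:15–08:45.
Restricted to 08:15–16:15: 08:15–08:45.
Windows ≥ 30 min: 08:15–08:45.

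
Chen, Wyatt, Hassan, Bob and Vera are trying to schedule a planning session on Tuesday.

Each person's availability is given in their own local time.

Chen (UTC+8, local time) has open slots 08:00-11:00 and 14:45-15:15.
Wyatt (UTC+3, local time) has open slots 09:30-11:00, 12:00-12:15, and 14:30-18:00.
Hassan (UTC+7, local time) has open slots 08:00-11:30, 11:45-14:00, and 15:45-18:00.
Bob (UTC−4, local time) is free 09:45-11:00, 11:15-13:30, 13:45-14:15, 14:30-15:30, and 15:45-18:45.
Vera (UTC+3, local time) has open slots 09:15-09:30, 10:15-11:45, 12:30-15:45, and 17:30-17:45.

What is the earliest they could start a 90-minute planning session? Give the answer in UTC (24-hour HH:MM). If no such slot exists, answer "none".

Chen → UTC: 00:00–03:00, 06:45–07:15.
Wyatt → UTC: 06:30–08:00, 09:00–09:15, 11:30–15:00.
Hassan → UTC: 01:00–04:30, 04:45–07:00, 08:45–11:00.
Bob → UTC: 13:45–15:00, 15:15–17:30, 17:45–18:15, 18:30–19:30, 19:45–22:45.
Vera → UTC: 06:15–06:30, 07:15–08:45, 09:30–12:45, 14:30–14:45.
Chen ∩ Wyatt: 06:45–07:15.
Chen ∩ Wyatt ∩ Hassan: 06:45–07:00.
Chen ∩ Wyatt ∩ Hassan ∩ Bob: (none).
Chen ∩ Wyatt ∩ Hassan ∩ Bob ∩ Vera: (none).
Windows ≥ 90 min: (none).

none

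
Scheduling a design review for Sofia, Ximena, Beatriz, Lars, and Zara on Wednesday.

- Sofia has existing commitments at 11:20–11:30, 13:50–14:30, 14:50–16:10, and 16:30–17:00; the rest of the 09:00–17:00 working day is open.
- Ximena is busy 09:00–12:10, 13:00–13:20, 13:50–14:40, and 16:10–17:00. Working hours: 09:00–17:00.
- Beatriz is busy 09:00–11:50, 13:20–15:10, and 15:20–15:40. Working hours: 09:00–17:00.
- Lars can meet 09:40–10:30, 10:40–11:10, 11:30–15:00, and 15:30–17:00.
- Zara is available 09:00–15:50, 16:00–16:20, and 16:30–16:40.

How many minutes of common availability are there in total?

Sofia free within 09:00–17:00: 09:00–11:20, 11:30–13:50, 14:30–14:50, 16:10–16:30.
Ximena free within 09:00–17:00: 12:10–13:00, 13:20–13:50, 14:40–16:10.
Beatriz free within 09:00–17:00: 11:50–13:20, 15:10–15:20, 15:40–17:00.
Sofia ∩ Ximena: 12:10–13:00, 13:20–13:50, 14:40–14:50.
Sofia ∩ Ximena ∩ Beatriz: 12:10–13:00.
Sofia ∩ Ximena ∩ Beatriz ∩ Lars: 12:10–13:00.
Sofia ∩ Ximena ∩ Beatriz ∩ Lars ∩ Zara: 12:10–13:00.
Total common minutes: 50.

50 minutes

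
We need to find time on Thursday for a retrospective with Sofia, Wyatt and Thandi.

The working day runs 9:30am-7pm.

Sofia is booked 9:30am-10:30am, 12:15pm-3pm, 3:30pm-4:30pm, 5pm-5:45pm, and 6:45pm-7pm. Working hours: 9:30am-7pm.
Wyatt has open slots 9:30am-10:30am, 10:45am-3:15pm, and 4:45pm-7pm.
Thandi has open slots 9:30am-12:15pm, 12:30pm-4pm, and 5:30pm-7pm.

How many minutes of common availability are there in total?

Sofia free within 09:30–19:00: 10:30–12:15, 15:00–15:30, 16:30–17:00, 17:45–18:45.
Sofia ∩ Wyatt: 10:45–12:15, 15:00–15:15, 16:45–17:00, 17:45–18:45.
Sofia ∩ Wyatt ∩ Thandi: 10:45–12:15, 15:00–15:15, 17:45–18:45.
Total common minutes: 90 + 15 + 60 = 165.

165 minutes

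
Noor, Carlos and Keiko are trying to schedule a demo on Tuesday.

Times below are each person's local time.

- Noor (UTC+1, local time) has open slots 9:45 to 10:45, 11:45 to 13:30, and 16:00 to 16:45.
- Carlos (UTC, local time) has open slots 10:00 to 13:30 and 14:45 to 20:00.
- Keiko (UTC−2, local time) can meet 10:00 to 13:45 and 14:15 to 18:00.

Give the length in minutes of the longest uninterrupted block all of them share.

45 minutes

Noor → UTC: 08:45–09:45, 10:45–12:30, 15:00–15:45.
Carlos → UTC: 10:00–13:30, 14:45–20:00.
Keiko → UTC: 12:00–15:45, 16:15–20:00.
Noor ∩ Carlos: 10:45–12:30, 15:00–15:45.
Noor ∩ Carlos ∩ Keiko: 12:00–12:30, 15:00–15:45.
Common window lengths: 30, 45 min; longest is 45.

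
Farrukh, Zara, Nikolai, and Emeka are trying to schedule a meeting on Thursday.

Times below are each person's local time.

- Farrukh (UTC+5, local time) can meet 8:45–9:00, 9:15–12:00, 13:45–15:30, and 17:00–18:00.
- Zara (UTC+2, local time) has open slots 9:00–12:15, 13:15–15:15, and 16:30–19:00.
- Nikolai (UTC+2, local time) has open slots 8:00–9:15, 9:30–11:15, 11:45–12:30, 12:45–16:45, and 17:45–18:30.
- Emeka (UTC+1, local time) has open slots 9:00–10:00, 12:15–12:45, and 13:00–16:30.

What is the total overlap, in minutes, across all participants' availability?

75 minutes

Farrukh → UTC: 03:45–04:00, 04:15–07:00, 08:45–10:30, 12:00–13:00.
Zara → UTC: 07:00–10:15, 11:15–13:15, 14:30–17:00.
Nikolai → UTC: 06:00–07:15, 07:30–09:15, 09:45–10:30, 10:45–14:45, 15:45–16:30.
Emeka → UTC: 08:00–09:00, 11:15–11:45, 12:00–15:30.
Farrukh ∩ Zara: 08:45–10:15, 12:00–13:00.
Farrukh ∩ Zara ∩ Nikolai: 08:45–09:15, 09:45–10:15, 12:00–13:00.
Farrukh ∩ Zara ∩ Nikolai ∩ Emeka: 08:45–09:00, 12:00–13:00.
Total common minutes: 15 + 60 = 75.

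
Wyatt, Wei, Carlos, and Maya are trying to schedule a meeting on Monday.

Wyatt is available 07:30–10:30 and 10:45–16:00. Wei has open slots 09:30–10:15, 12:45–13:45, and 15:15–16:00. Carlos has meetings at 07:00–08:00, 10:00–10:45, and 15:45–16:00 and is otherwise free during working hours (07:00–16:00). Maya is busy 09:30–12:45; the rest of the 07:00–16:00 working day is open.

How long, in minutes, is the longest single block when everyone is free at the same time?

60 minutes

Carlos free within 07:00–16:00: 08:00–10:00, 10:45–15:45.
Maya free within 07:00–16:00: 07:00–09:30, 12:45–16:00.
Wyatt ∩ Wei: 09:30–10:15, 12:45–13:45, 15:15–16:00.
Wyatt ∩ Wei ∩ Carlos: 09:30–10:00, 12:45–13:45, 15:15–15:45.
Wyatt ∩ Wei ∩ Carlos ∩ Maya: 12:45–13:45, 15:15–15:45.
Common window lengths: 60, 30 min; longest is 60.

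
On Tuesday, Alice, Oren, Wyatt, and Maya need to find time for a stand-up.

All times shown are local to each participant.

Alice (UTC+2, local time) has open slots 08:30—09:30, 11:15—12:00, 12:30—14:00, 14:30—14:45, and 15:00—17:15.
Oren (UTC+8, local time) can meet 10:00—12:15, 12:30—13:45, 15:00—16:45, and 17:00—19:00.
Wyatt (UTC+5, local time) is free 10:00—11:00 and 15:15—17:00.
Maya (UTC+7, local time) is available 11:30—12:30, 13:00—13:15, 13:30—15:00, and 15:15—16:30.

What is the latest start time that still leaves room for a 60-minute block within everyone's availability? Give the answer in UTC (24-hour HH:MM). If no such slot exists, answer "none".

none

Alice → UTC: 06:30–07:30, 09:15–10:00, 10:30–12:00, 12:30–12:45, 13:00–15:15.
Oren → UTC: 02:00–04:15, 04:30–05:45, 07:00–08:45, 09:00–11:00.
Wyatt → UTC: 05:00–06:00, 10:15–12:00.
Maya → UTC: 04:30–05:30, 06:00–06:15, 06:30–08:00, 08:15–09:30.
Alice ∩ Oren: 07:00–07:30, 09:15–10:00, 10:30–11:00.
Alice ∩ Oren ∩ Wyatt: 10:30–11:00.
Alice ∩ Oren ∩ Wyatt ∩ Maya: (none).
Windows ≥ 60 min: (none).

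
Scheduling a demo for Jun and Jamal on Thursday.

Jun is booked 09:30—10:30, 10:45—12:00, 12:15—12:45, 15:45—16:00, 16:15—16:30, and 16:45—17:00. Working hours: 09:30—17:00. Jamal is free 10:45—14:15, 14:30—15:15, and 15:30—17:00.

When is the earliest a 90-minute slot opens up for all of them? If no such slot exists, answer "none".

12:45

Jun free within 09:30–17:00: 10:30–10:45, 12:00–12:15, 12:45–15:45, 16:00–16:15, 16:30–16:45.
Jun ∩ Jamal: 12:00–12:15, 12:45–14:15, 14:30–15:15, 15:30–15:45, 16:00–16:15, 16:30–16:45.
Windows ≥ 90 min: 12:45–14:15.
Earliest such window starts at 12:45.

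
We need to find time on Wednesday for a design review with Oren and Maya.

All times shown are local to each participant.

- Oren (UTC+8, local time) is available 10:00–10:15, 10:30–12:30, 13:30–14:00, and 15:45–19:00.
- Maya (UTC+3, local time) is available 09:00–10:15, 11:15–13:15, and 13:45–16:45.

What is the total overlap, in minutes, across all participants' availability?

135 minutes

Oren → UTC: 02:00–02:15, 02:30–04:30, 05:30–06:00, 07:45–11:00.
Maya → UTC: 06:00–07:15, 08:15–10:15, 10:45–13:45.
Oren ∩ Maya: 08:15–10:15, 10:45–11:00.
Total common minutes: 120 + 15 = 135.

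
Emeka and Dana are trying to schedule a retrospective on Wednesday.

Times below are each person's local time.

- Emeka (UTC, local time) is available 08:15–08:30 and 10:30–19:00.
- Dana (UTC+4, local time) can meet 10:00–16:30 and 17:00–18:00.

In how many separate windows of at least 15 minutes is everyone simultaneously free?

Emeka → UTC: 08:15–08:30, 10:30–19:00.
Dana → UTC: 06:00–12:30, 13:00–14:00.
Emeka ∩ Dana: 08:15–08:30, 10:30–12:30, 13:00–14:00.
Windows ≥ 15 min: 08:15–08:30, 10:30–12:30, 13:00–14:00.
That's 3 windows.

3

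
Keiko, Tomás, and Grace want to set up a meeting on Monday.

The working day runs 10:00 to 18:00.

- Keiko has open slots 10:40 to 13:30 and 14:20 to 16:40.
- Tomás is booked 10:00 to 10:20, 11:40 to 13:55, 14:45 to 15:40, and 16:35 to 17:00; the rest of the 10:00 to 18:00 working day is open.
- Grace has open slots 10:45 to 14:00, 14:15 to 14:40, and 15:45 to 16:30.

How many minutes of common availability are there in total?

Tomás free within 10:00–18:00: 10:20–11:40, 13:55–14:45, 15:40–16:35, 17:00–18:00.
Keiko ∩ Tomás: 10:40–11:40, 14:20–14:45, 15:40–16:35.
Keiko ∩ Tomás ∩ Grace: 10:45–11:40, 14:20–14:40, 15:45–16:30.
Total common minutes: 55 + 20 + 45 = 120.

120 minutes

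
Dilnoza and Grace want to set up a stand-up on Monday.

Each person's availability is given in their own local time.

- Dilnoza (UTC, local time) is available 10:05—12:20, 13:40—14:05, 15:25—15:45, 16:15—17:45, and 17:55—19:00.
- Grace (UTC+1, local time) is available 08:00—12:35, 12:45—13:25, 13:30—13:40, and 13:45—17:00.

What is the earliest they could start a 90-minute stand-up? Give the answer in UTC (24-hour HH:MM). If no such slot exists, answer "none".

10:05

Dilnoza → UTC: 10:05–12:20, 13:40–14:05, 15:25–15:45, 16:15–17:45, 17:55–19:00.
Grace → UTC: 07:00–11:35, 11:45–12:25, 12:30–12:40, 12:45–16:00.
Dilnoza ∩ Grace: 10:05–11:35, 11:45–12:20, 13:40–14:05, 15:25–15:45.
Windows ≥ 90 min: 10:05–11:35.
Earliest such window starts at 10:05.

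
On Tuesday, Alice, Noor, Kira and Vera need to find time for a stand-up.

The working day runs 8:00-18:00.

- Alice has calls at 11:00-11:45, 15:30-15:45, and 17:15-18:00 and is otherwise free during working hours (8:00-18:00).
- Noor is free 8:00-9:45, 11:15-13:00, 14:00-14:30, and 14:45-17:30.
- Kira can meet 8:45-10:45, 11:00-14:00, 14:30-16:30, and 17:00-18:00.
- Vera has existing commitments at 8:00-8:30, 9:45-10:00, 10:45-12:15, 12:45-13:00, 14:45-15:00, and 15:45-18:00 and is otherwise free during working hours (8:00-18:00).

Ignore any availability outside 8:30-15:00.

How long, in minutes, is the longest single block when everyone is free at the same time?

Alice free within 08:00–18:00: 08:00–11:00, 11:45–15:30, 15:45–17:15.
Vera free within 08:00–18:00: 08:30–09:45, 10:00–10:45, 12:15–12:45, 13:00–14:45, 15:00–15:45.
Alice ∩ Noor: 08:00–09:45, 11:45–13:00, 14:00–14:30, 14:45–15:30, 15:45–17:15.
Alice ∩ Noor ∩ Kira: 08:45–09:45, 11:45–13:00, 14:45–15:30, 15:45–16:30, 17:00–17:15.
Alice ∩ Noor ∩ Kira ∩ Vera: 08:45–09:45, 12:15–12:45, 15:00–15:30.
Restricted to 08:30–15:00: 08:45–09:45, 12:15–12:45.
Common window lengths: 60, 30 min; longest is 60.

60 minutes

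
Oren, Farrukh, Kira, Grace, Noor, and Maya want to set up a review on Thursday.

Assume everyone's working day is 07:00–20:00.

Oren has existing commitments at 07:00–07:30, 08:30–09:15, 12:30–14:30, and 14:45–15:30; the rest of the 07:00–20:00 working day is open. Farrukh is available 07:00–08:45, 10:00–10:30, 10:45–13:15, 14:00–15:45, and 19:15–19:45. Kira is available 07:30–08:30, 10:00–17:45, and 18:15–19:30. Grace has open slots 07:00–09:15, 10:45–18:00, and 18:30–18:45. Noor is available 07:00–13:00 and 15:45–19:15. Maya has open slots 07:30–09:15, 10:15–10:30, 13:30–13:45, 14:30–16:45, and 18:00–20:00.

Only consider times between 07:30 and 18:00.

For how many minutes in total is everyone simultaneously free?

Oren free within 07:00–20:00: 07:30–08:30, 09:15–12:30, 14:30–14:45, 15:30–20:00.
Oren ∩ Farrukh: 07:30–08:30, 10:00–10:30, 10:45–12:30, 14:30–14:45, 15:30–15:45, 19:15–19:45.
Oren ∩ Farrukh ∩ Kira: 07:30–08:30, 10:00–10:30, 10:45–12:30, 14:30–14:45, 15:30–15:45, 19:15–19:30.
Oren ∩ Farrukh ∩ Kira ∩ Grace: 07:30–08:30, 10:45–12:30, 14:30–14:45, 15:30–15:45.
Oren ∩ Farrukh ∩ Kira ∩ Grace ∩ Noor: 07:30–08:30, 10:45–12:30.
Oren ∩ Farrukh ∩ Kira ∩ Grace ∩ Noor ∩ Maya: 07:30–08:30.
Restricted to 07:30–18:00: 07:30–08:30.
Total common minutes: 60.

60 minutes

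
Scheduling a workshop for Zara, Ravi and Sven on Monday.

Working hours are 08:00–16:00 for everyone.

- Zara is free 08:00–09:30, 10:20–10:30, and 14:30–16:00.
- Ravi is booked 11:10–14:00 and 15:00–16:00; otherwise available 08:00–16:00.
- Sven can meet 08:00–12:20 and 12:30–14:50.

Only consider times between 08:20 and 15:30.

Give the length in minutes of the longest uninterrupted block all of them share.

Ravi free within 08:00–16:00: 08:00–11:10, 14:00–15:00.
Zara ∩ Ravi: 08:00–09:30, 10:20–10:30, 14:30–15:00.
Zara ∩ Ravi ∩ Sven: 08:00–09:30, 10:20–10:30, 14:30–14:50.
Restricted to 08:20–15:30: 08:20–09:30, 10:20–10:30, 14:30–14:50.
Common window lengths: 70, 10, 20 min; longest is 70.

70 minutes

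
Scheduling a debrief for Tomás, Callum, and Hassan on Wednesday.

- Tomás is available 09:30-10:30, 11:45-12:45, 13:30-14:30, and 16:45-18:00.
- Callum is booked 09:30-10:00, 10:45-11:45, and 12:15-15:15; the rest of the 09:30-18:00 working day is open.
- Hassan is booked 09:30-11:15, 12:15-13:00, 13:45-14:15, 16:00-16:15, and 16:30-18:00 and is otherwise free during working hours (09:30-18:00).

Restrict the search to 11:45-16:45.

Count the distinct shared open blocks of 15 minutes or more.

1

Callum free within 09:30–18:00: 10:00–10:45, 11:45–12:15, 15:15–18:00.
Hassan free within 09:30–18:00: 11:15–12:15, 13:00–13:45, 14:15–16:00, 16:15–16:30.
Tomás ∩ Callum: 10:00–10:30, 11:45–12:15, 16:45–18:00.
Tomás ∩ Callum ∩ Hassan: 11:45–12:15.
Restricted to 11:45–16:45: 11:45–12:15.
Windows ≥ 15 min: 11:45–12:15.
That's 1 window.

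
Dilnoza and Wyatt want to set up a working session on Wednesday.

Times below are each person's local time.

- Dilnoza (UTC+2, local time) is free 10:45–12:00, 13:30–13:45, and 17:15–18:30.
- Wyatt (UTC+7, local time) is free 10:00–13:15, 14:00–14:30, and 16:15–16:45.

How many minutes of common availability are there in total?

Dilnoza → UTC: 08:45–10:00, 11:30–11:45, 15:15–16:30.
Wyatt → UTC: 03:00–06:15, 07:00–07:30, 09:15–09:45.
Dilnoza ∩ Wyatt: 09:15–09:45.
Total common minutes: 30.

30 minutes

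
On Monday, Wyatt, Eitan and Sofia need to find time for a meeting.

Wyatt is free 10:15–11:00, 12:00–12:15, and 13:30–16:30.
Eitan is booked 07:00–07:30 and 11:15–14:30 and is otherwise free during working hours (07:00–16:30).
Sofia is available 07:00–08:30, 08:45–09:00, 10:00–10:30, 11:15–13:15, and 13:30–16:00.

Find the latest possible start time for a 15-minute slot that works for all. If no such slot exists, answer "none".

Eitan free within 07:00–16:30: 07:30–11:15, 14:30–16:30.
Wyatt ∩ Eitan: 10:15–11:00, 14:30–16:30.
Wyatt ∩ Eitan ∩ Sofia: 10:15–10:30, 14:30–16:00.
Windows ≥ 15 min: 10:15–10:30, 14:30–16:00.
Latest start in the last window 14:30–16:00 is 16:00 − 15 min = 15:45.

15:45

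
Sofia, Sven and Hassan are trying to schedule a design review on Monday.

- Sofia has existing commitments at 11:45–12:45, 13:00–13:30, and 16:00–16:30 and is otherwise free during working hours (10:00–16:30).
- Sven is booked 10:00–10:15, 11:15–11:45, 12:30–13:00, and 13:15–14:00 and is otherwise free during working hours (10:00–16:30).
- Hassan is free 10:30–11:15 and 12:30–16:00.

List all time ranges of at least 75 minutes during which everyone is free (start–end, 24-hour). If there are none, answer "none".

Sofia free within 10:00–16:30: 10:00–11:45, 12:45–13:00, 13:30–16:00.
Sven free within 10:00–16:30: 10:15–11:15, 11:45–12:30, 13:00–13:15, 14:00–16:30.
Sofia ∩ Sven: 10:15–11:15, 14:00–16:00.
Sofia ∩ Sven ∩ Hassan: 10:30–11:15, 14:00–16:00.
Windows ≥ 75 min: 14:00–16:00.

14:00–16:00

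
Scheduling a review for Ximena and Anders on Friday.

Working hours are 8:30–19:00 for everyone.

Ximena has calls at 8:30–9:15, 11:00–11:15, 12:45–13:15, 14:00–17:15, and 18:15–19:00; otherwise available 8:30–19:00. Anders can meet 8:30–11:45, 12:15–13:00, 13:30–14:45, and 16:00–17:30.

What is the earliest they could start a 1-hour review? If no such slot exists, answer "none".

Ximena free within 08:30–19:00: 09:15–11:00, 11:15–12:45, 13:15–14:00, 17:15–18:15.
Ximena ∩ Anders: 09:15–11:00, 11:15–11:45, 12:15–12:45, 13:30–14:00, 17:15–17:30.
Windows ≥ 60 min: 09:15–11:00.
Earliest such window starts at 09:15.

09:15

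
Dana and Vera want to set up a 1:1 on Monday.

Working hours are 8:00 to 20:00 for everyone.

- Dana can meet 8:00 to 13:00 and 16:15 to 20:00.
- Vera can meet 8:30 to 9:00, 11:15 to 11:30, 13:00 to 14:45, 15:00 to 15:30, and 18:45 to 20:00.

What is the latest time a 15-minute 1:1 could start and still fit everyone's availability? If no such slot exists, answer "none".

19:45

Dana ∩ Vera: 08:30–09:00, 11:15–11:30, 18:45–20:00.
Windows ≥ 15 min: 08:30–09:00, 11:15–11:30, 18:45–20:00.
Latest start in the last window 18:45–20:00 is 20:00 − 15 min = 19:45.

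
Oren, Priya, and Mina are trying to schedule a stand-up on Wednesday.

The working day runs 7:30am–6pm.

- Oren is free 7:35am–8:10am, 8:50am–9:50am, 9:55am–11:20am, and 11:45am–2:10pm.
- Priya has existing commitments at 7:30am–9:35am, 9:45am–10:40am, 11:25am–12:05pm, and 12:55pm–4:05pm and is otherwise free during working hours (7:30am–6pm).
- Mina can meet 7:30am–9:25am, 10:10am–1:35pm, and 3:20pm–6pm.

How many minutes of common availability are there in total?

90 minutes

Priya free within 07:30–18:00: 09:35–09:45, 10:40–11:25, 12:05–12:55, 16:05–18:00.
Oren ∩ Priya: 09:35–09:45, 10:40–11:20, 12:05–12:55.
Oren ∩ Priya ∩ Mina: 10:40–11:20, 12:05–12:55.
Total common minutes: 40 + 50 = 90.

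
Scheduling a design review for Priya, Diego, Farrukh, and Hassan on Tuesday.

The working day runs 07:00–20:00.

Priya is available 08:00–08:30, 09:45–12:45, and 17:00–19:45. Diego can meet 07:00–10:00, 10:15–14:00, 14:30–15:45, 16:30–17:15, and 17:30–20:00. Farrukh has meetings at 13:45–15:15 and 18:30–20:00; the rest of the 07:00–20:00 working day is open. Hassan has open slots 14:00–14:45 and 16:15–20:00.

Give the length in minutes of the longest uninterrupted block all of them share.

60 minutes

Farrukh free within 07:00–20:00: 07:00–13:45, 15:15–18:30.
Priya ∩ Diego: 08:00–08:30, 09:45–10:00, 10:15–12:45, 17:00–17:15, 17:30–19:45.
Priya ∩ Diego ∩ Farrukh: 08:00–08:30, 09:45–10:00, 10:15–12:45, 17:00–17:15, 17:30–18:30.
Priya ∩ Diego ∩ Farrukh ∩ Hassan: 17:00–17:15, 17:30–18:30.
Common window lengths: 15, 60 min; longest is 60.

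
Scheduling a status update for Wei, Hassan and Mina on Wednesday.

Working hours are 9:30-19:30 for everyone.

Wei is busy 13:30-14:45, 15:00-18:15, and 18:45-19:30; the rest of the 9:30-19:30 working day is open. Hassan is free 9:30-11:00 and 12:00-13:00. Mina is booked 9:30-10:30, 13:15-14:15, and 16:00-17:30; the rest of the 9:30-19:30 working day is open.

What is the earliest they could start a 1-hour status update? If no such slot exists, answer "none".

12:00

Wei free within 09:30–19:30: 09:30–13:30, 14:45–15:00, 18:15–18:45.
Mina free within 09:30–19:30: 10:30–13:15, 14:15–16:00, 17:30–19:30.
Wei ∩ Hassan: 09:30–11:00, 12:00–13:00.
Wei ∩ Hassan ∩ Mina: 10:30–11:00, 12:00–13:00.
Windows ≥ 60 min: 12:00–13:00.
Earliest such window starts at 12:00.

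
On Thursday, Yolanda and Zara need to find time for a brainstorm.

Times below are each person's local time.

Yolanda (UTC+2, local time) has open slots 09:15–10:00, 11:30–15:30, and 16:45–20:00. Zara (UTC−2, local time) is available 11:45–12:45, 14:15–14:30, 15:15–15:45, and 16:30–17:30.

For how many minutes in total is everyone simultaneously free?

45 minutes

Yolanda → UTC: 07:15–08:00, 09:30–13:30, 14:45–18:00.
Zara → UTC: 13:45–14:45, 16:15–16:30, 17:15–17:45, 18:30–19:30.
Yolanda ∩ Zara: 16:15–16:30, 17:15–17:45.
Total common minutes: 15 + 30 = 45.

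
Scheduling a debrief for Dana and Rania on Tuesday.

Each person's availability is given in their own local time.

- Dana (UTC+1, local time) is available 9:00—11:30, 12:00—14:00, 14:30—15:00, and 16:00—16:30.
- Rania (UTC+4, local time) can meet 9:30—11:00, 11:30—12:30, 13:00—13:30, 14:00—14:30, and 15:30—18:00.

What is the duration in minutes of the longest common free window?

Dana → UTC: 08:00–10:30, 11:00–13:00, 13:30–14:00, 15:00–15:30.
Rania → UTC: 05:30–07:00, 07:30–08:30, 09:00–09:30, 10:00–10:30, 11:30–14:00.
Dana ∩ Rania: 08:00–08:30, 09:00–09:30, 10:00–10:30, 11:30–13:00, 13:30–14:00.
Common window lengths: 30, 30, 30, 90, 30 min; longest is 90.

90 minutes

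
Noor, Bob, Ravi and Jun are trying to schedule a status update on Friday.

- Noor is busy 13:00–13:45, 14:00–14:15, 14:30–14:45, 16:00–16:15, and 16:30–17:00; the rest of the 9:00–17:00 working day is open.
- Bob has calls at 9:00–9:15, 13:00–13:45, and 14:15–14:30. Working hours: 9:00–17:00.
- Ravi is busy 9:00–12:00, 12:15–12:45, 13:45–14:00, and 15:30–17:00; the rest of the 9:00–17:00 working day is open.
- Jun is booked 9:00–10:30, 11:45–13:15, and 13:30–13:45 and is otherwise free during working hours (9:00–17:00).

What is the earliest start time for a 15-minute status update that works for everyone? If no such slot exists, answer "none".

Noor free within 09:00–17:00: 09:00–13:00, 13:45–14:00, 14:15–14:30, 14:45–16:00, 16:15–16:30.
Bob free within 09:00–17:00: 09:15–13:00, 13:45–14:15, 14:30–17:00.
Ravi free within 09:00–17:00: 12:00–12:15, 12:45–13:45, 14:00–15:30.
Jun free within 09:00–17:00: 10:30–11:45, 13:15–13:30, 13:45–17:00.
Noor ∩ Bob: 09:15–13:00, 13:45–14:00, 14:45–16:00, 16:15–16:30.
Noor ∩ Bob ∩ Ravi: 12:00–12:15, 12:45–13:00, 14:45–15:30.
Noor ∩ Bob ∩ Ravi ∩ Jun: 14:45–15:30.
Windows ≥ 15 min: 14:45–15:30.
Earliest such window starts at 14:45.

14:45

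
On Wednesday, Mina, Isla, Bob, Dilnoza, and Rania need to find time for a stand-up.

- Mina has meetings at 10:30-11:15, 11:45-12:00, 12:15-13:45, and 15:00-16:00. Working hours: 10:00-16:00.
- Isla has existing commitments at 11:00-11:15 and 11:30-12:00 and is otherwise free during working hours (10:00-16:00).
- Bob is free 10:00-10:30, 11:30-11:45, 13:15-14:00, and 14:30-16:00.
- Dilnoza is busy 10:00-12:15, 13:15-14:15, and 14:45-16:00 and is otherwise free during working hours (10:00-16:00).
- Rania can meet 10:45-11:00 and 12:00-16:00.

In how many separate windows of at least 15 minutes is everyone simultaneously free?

1

Mina free within 10:00–16:00: 10:00–10:30, 11:15–11:45, 12:00–12:15, 13:45–15:00.
Isla free within 10:00–16:00: 10:00–11:00, 11:15–11:30, 12:00–16:00.
Dilnoza free within 10:00–16:00: 12:15–13:15, 14:15–14:45.
Mina ∩ Isla: 10:00–10:30, 11:15–11:30, 12:00–12:15, 13:45–15:00.
Mina ∩ Isla ∩ Bob: 10:00–10:30, 13:45–14:00, 14:30–15:00.
Mina ∩ Isla ∩ Bob ∩ Dilnoza: 14:30–14:45.
Mina ∩ Isla ∩ Bob ∩ Dilnoza ∩ Rania: 14:30–14:45.
Windows ≥ 15 min: 14:30–14:45.
That's 1 window.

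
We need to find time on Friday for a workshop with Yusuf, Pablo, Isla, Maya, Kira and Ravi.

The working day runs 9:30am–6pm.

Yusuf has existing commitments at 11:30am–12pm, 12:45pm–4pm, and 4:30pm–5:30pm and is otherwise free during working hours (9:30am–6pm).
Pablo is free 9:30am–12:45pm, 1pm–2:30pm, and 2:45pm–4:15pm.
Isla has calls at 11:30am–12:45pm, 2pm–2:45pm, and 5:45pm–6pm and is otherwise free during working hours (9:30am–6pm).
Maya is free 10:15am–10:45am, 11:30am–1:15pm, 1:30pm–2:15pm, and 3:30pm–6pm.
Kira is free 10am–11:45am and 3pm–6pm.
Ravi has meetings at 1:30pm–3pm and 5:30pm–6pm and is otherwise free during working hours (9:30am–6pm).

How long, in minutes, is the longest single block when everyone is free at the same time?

30 minutes

Yusuf free within 09:30–18:00: 09:30–11:30, 12:00–12:45, 16:00–16:30, 17:30–18:00.
Isla free within 09:30–18:00: 09:30–11:30, 12:45–14:00, 14:45–17:45.
Ravi free within 09:30–18:00: 09:30–13:30, 15:00–17:30.
Yusuf ∩ Pablo: 09:30–11:30, 12:00–12:45, 16:00–16:15.
Yusuf ∩ Pablo ∩ Isla: 09:30–11:30, 16:00–16:15.
Yusuf ∩ Pablo ∩ Isla ∩ Maya: 10:15–10:45, 16:00–16:15.
Yusuf ∩ Pablo ∩ Isla ∩ Maya ∩ Kira: 10:15–10:45, 16:00–16:15.
Yusuf ∩ Pablo ∩ Isla ∩ Maya ∩ Kira ∩ Ravi: 10:15–10:45, 16:00–16:15.
Common window lengths: 30, 15 min; longest is 30.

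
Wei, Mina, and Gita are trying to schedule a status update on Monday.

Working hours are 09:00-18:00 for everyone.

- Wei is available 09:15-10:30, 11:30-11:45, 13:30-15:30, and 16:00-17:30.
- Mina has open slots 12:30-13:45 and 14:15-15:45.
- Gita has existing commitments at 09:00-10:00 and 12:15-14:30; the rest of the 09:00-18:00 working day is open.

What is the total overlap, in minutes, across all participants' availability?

60 minutes

Gita free within 09:00–18:00: 10:00–12:15, 14:30–18:00.
Wei ∩ Mina: 13:30–13:45, 14:15–15:30.
Wei ∩ Mina ∩ Gita: 14:30–15:30.
Total common minutes: 60.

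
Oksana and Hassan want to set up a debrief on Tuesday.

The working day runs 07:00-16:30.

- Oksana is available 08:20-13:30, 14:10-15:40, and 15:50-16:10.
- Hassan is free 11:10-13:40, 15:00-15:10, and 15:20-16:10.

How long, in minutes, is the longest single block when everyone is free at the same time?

140 minutes

Oksana ∩ Hassan: 11:10–13:30, 15:00–15:10, 15:20–15:40, 15:50–16:10.
Common window lengths: 140, 10, 20, 20 min; longest is 140.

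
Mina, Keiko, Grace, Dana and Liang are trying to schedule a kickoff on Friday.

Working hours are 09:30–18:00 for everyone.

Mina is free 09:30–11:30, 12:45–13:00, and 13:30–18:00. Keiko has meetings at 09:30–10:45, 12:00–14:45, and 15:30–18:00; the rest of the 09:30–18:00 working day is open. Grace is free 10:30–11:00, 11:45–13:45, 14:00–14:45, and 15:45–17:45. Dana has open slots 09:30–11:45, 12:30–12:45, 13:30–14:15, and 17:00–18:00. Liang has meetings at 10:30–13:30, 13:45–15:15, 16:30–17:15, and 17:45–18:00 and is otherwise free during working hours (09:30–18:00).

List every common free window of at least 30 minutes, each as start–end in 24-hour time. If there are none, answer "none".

none

Keiko free within 09:30–18:00: 10:45–12:00, 14:45–15:30.
Liang free within 09:30–18:00: 09:30–10:30, 13:30–13:45, 15:15–16:30, 17:15–17:45.
Mina ∩ Keiko: 10:45–11:30, 14:45–15:30.
Mina ∩ Keiko ∩ Grace: 10:45–11:00.
Mina ∩ Keiko ∩ Grace ∩ Dana: 10:45–11:00.
Mina ∩ Keiko ∩ Grace ∩ Dana ∩ Liang: (none).
Windows ≥ 30 min: (none).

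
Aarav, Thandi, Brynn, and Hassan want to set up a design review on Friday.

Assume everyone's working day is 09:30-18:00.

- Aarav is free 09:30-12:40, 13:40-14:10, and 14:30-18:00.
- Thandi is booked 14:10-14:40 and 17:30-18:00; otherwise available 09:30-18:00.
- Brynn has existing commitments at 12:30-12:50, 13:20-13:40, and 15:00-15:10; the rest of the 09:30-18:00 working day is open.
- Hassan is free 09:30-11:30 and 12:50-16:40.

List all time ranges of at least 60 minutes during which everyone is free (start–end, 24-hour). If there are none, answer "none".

09:30–11:30, 15:10–16:40

Thandi free within 09:30–18:00: 09:30–14:10, 14:40–17:30.
Brynn free within 09:30–18:00: 09:30–12:30, 12:50–13:20, 13:40–15:00, 15:10–18:00.
Aarav ∩ Thandi: 09:30–12:40, 13:40–14:10, 14:40–17:30.
Aarav ∩ Thandi ∩ Brynn: 09:30–12:30, 13:40–14:10, 14:40–15:00, 15:10–17:30.
Aarav ∩ Thandi ∩ Brynn ∩ Hassan: 09:30–11:30, 13:40–14:10, 14:40–15:00, 15:10–16:40.
Windows ≥ 60 min: 09:30–11:30, 15:10–16:40.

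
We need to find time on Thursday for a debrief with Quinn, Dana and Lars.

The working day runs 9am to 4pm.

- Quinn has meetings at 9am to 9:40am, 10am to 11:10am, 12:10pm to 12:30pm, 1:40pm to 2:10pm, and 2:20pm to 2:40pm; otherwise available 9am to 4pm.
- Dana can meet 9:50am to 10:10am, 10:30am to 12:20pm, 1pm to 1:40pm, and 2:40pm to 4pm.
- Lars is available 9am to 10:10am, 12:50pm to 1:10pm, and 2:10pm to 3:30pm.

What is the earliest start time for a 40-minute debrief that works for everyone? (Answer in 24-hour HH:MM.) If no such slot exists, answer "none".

Quinn free within 09:00–16:00: 09:40–10:00, 11:10–12:10, 12:30–13:40, 14:10–14:20, 14:40–16:00.
Quinn ∩ Dana: 09:50–10:00, 11:10–12:10, 13:00–13:40, 14:40–16:00.
Quinn ∩ Dana ∩ Lars: 09:50–10:00, 13:00–13:10, 14:40–15:30.
Windows ≥ 40 min: 14:40–15:30.
Earliest such window starts at 14:40.

14:40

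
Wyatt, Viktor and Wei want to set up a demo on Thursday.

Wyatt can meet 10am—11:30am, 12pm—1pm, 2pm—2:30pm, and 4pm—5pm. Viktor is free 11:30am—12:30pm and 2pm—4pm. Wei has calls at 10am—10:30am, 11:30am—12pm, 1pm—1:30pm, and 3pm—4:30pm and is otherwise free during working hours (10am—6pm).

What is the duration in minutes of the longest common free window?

Wei free within 10:00–18:00: 10:30–11:30, 12:00–13:00, 13:30–15:00, 16:30–18:00.
Wyatt ∩ Viktor: 12:00–12:30, 14:00–14:30.
Wyatt ∩ Viktor ∩ Wei: 12:00–12:30, 14:00–14:30.
Common window lengths: 30, 30 min; longest is 30.

30 minutes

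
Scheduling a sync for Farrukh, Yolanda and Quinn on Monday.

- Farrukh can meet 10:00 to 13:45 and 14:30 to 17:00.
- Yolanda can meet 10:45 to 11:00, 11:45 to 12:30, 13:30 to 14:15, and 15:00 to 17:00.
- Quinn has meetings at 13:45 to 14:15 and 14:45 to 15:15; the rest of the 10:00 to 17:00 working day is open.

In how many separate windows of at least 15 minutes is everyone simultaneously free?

4

Quinn free within 10:00–17:00: 10:00–13:45, 14:15–14:45, 15:15–17:00.
Farrukh ∩ Yolanda: 10:45–11:00, 11:45–12:30, 13:30–13:45, 15:00–17:00.
Farrukh ∩ Yolanda ∩ Quinn: 10:45–11:00, 11:45–12:30, 13:30–13:45, 15:15–17:00.
Windows ≥ 15 min: 10:45–11:00, 11:45–12:30, 13:30–13:45, 15:15–17:00.
That's 4 windows.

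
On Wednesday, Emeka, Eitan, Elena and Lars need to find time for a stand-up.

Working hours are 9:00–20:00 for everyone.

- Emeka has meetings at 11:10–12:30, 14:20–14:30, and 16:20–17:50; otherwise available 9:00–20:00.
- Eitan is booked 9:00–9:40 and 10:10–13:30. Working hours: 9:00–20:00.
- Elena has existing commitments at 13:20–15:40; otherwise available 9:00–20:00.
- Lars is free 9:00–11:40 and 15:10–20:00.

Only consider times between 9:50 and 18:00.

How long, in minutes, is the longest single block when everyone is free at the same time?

Emeka free within 09:00–20:00: 09:00–11:10, 12:30–14:20, 14:30–16:20, 17:50–20:00.
Eitan free within 09:00–20:00: 09:40–10:10, 13:30–20:00.
Elena free within 09:00–20:00: 09:00–13:20, 15:40–20:00.
Emeka ∩ Eitan: 09:40–10:10, 13:30–14:20, 14:30–16:20, 17:50–20:00.
Emeka ∩ Eitan ∩ Elena: 09:40–10:10, 15:40–16:20, 17:50–20:00.
Emeka ∩ Eitan ∩ Elena ∩ Lars: 09:40–10:10, 15:40–16:20, 17:50–20:00.
Restricted to 09:50–18:00: 09:50–10:10, 15:40–16:20, 17:50–18:00.
Common window lengths: 20, 40, 10 min; longest is 40.

40 minutes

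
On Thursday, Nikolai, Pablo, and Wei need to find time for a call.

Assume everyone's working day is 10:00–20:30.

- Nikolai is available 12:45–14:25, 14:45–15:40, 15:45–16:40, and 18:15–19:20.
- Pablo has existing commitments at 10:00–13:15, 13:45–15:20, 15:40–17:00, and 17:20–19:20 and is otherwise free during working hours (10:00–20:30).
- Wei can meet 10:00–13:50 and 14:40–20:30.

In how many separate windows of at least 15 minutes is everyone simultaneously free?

Pablo free within 10:00–20:30: 13:15–13:45, 15:20–15:40, 17:00–17:20, 19:20–20:30.
Nikolai ∩ Pablo: 13:15–13:45, 15:20–15:40.
Nikolai ∩ Pablo ∩ Wei: 13:15–13:45, 15:20–15:40.
Windows ≥ 15 min: 13:15–13:45, 15:20–15:40.
That's 2 windows.

2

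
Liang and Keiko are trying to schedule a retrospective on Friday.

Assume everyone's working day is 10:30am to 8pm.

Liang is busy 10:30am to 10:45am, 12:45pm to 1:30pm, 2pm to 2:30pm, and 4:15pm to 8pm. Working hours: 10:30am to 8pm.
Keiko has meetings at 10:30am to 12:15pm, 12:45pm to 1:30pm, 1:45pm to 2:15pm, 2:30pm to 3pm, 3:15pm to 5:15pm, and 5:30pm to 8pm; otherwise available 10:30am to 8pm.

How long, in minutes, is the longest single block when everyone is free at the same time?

30 minutes

Liang free within 10:30–20:00: 10:45–12:45, 13:30–14:00, 14:30–16:15.
Keiko free within 10:30–20:00: 12:15–12:45, 13:30–13:45, 14:15–14:30, 15:00–15:15, 17:15–17:30.
Liang ∩ Keiko: 12:15–12:45, 13:30–13:45, 15:00–15:15.
Common window lengths: 30, 15, 15 min; longest is 30.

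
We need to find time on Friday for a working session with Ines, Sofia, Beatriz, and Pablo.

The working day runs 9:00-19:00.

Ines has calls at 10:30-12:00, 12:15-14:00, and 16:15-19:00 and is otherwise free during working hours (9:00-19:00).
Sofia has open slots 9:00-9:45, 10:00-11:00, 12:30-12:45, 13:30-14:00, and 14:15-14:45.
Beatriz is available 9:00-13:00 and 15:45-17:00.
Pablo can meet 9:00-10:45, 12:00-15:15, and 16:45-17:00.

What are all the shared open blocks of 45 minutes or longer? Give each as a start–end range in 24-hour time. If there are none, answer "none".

09:00–09:45

Ines free within 09:00–19:00: 09:00–10:30, 12:00–12:15, 14:00–16:15.
Ines ∩ Sofia: 09:00–09:45, 10:00–10:30, 14:15–14:45.
Ines ∩ Sofia ∩ Beatriz: 09:00–09:45, 10:00–10:30.
Ines ∩ Sofia ∩ Beatriz ∩ Pablo: 09:00–09:45, 10:00–10:30.
Windows ≥ 45 min: 09:00–09:45.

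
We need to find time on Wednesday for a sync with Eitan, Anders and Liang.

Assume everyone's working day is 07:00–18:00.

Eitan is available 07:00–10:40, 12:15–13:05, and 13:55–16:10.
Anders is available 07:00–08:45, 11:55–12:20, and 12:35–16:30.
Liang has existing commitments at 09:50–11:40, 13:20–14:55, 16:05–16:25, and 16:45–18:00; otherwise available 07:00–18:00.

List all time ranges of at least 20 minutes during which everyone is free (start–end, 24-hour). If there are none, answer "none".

Liang free within 07:00–18:00: 07:00–09:50, 11:40–13:20, 14:55–16:05, 16:25–16:45.
Eitan ∩ Anders: 07:00–08:45, 12:15–12:20, 12:35–13:05, 13:55–16:10.
Eitan ∩ Anders ∩ Liang: 07:00–08:45, 12:15–12:20, 12:35–13:05, 14:55–16:05.
Windows ≥ 20 min: 07:00–08:45, 12:35–13:05, 14:55–16:05.

07:00–08:45, 12:35–13:05, 14:55–16:05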